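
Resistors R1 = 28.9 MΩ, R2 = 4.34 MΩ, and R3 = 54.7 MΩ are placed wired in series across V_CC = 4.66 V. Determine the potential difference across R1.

Total series resistance ΣR = 28.9 + 4.34 + 54.7 = 87.94 MΩ.
Voltage divider: V = V_CC · (28.90 / 87.94) = 4.66 × 0.3286 = 1.531 V.

V ≈ 1.53 V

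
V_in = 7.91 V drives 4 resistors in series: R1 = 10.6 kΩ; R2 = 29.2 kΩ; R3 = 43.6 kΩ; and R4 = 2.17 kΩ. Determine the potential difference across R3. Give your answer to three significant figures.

Total series resistance ΣR = 10.6 + 29.2 + 43.6 + 2.17 = 85.57 kΩ.
Voltage divider: V = V_in · (43.60 / 85.57) = 7.91 × 0.5095 = 4.030 V.

V ≈ 4.03 V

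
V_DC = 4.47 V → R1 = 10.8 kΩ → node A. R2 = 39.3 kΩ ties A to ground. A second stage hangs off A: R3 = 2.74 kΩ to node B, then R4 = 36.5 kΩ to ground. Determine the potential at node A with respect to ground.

Looking into the second stage from A: R3 + R4 = 39.24 kΩ appears in parallel with R2.
R2 ‖ (R3+R4) = 19.63 kΩ.
V_A = 4.47 × 19.63/(10.8 + 19.63) = 2.884 V.

V_A ≈ 2.88 V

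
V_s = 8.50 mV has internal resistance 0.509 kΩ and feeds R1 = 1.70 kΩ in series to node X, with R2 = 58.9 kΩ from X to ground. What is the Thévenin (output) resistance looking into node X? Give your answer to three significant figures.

R_th ≈ 2.13 kΩ

R1' = 0.509 + 1.70 = 2.209 kΩ (source resistance + R1).
With V_s suppressed (replaced by a short), R_th = R1' ‖ R2 = (2.209 × 58.9)/(2.209 + 58.9) = 2.129 kΩ.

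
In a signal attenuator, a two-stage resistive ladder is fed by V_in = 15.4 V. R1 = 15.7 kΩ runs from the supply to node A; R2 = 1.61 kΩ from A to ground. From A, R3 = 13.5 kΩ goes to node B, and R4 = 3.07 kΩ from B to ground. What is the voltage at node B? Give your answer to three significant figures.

V_B ≈ 0.244 V

Looking into the second stage from A: R3 + R4 = 16.57 kΩ appears in parallel with R2.
R2 ‖ (R3+R4) = 1.467 kΩ.
First divider: V_A = V_in · 1.467/(15.7 + 1.467) = 1.316 V.
Stage 2 is unloaded, so V_B = V_A · R4/(R3+R4) = 1.316 × 3.07/16.57 = 0.2439 V.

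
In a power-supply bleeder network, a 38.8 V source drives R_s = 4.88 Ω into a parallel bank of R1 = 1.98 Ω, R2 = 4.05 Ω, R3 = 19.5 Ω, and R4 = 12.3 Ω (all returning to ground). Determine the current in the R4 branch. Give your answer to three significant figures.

Parallel bank: R_p = 1/(1/1.98 + 1/4.05 + 1/19.5 + 1/12.3) = 1.131 Ω.
V_A by voltage divider: V_A = 38.8 × 1.131/(4.88 + 1.131) = 7.298 V.
I(R4) = V_A / R4 = 7.298/12.3 = 0.5933 A.

I ≈ 0.593 A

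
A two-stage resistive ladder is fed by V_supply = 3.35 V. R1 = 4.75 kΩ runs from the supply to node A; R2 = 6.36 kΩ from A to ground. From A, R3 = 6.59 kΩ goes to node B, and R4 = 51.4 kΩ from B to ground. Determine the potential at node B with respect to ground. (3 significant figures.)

The second stage (R3 + R4 = 57.99 kΩ) loads node A in parallel with R2.
Effective lower resistance at A: R2 ‖ 57.99 = 5.731 kΩ.
So V_A = 3.35 × 0.5468 = 1.832 V.
Stage 2 is unloaded, so V_B = V_A · R4/(R3+R4) = 1.832 × 51.4/57.99 = 1.624 V.

V_B ≈ 1.62 V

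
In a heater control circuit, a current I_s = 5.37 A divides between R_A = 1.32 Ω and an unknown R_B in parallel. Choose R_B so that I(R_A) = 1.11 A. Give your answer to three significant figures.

R_B ≈ 0.344 Ω

Two-branch current divider: I_A = I_s · R_B/(R_A + R_B).
1.11/5.37 = R_B/(R_A + R_B) → R_B = R_A · (0.2067)/(1 − 0.2067) = 1.32 × 0.2606 = 0.3439 Ω.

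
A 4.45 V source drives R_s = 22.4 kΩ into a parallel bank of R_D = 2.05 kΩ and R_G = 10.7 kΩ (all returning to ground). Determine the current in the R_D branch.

Combine the parallel branches: R_p = (1/2.05 + 1/10.7)⁻¹ = 1.720 kΩ.
V_A by voltage divider: V_A = 4.45 × 1.720/(22.4 + 1.720) = 0.3174 V.
I(R_D) = V_A / R_D = 0.3174/2.05 = 0.1548 mA.

I ≈ 0.155 mA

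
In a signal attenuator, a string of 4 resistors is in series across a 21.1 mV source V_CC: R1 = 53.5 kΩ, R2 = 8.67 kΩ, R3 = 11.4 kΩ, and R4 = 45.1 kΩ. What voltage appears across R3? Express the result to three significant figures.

V ≈ 2.03 mV

Total series resistance ΣR = 53.5 + 8.67 + 11.4 + 45.1 = 118.7 kΩ.
Voltage divider: V = V_CC · (11.40 / 118.7) = 21.1 × 0.09606 = 2.027 mV.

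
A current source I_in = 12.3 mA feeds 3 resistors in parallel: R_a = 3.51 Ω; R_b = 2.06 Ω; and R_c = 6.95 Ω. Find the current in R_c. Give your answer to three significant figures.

I ≈ 1.94 mA

Conductances: ΣG = 1/3.51 + 1/2.06 + 1/6.95 = 0.9142 (1/Ω).
Current divider: I(R_c) = I_in · G_k/ΣG = 12.3 × (0.1439/0.9142) = 12.3 × 0.1574 = 1.936 mA.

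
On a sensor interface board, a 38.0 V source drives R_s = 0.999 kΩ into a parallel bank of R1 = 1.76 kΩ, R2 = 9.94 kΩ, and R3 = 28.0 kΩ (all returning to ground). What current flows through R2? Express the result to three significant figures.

Equivalent of the parallel group: R_p = 1.419 kΩ.
V_A by voltage divider: V_A = 38.0 × 1.419/(0.999 + 1.419) = 22.30 V.
Branch current I = V_A/R2 = 22.30/9.94 = 2.244 mA.

I ≈ 2.24 mA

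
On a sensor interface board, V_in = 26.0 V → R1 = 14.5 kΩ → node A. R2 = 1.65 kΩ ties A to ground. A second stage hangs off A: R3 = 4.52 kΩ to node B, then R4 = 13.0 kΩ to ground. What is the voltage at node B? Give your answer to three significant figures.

Node A sees R2 in parallel with the series input of stage 2, R3 + R4 = 17.52 kΩ.
R2 ‖ (R3+R4) = 1.508 kΩ.
V_A = 26.0 × 1.508/(14.5 + 1.508) = 2.449 V.
Then the unloaded second divider: V_B = V_A × R4/(R3+R4) = 2.449 × 0.7420 = 1.817 V.

V_B ≈ 1.82 V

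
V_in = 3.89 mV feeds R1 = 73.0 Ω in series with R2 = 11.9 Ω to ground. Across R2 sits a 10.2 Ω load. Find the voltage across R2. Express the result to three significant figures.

First combine the lower leg with the load: R2 ‖ R_L = 5.492 Ω.
Voltage divider with the loaded lower leg: V_out = 3.89 × 5.492/(73.0 + 5.492) = 3.89 × 0.06997 = 0.2722 mV.
(Unloaded it would be 0.545 mV; the load pulls it down.)

V_out ≈ 0.272 mV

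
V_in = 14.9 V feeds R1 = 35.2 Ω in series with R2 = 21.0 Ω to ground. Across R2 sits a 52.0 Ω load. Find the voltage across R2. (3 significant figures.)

V_out ≈ 4.44 V

R2 ‖ R_L = (21.0 × 52.0)/(21.0 + 52.0) = 14.96 Ω.
Now apply the divider: V_out = 14.9 × 0.2982 = 4.444 V.
(Unloaded it would be 5.57 V; the load pulls it down.)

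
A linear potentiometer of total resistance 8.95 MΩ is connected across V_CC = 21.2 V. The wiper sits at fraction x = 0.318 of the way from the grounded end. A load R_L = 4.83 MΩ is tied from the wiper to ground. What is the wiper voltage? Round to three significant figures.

The pot divides into 6.104 MΩ above the wiper and 2.846 MΩ below.
R_L loads the lower segment: effective lower R = 1.791 MΩ.
Loaded-divider output: V_out = 21.2 × 0.2268 = 4.809 V.
(Unloaded: V_out = x·V_CC = 6.74 V.)

V_out ≈ 4.81 V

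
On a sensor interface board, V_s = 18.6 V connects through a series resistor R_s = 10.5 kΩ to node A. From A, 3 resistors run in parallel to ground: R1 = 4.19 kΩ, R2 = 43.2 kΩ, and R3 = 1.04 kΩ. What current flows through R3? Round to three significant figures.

I ≈ 1.29 mA

Parallel bank: R_p = 1/(1/4.19 + 1/43.2 + 1/1.04) = 0.8174 kΩ.
V_A by voltage divider: V_A = 18.6 × 0.8174/(10.5 + 0.8174) = 1.343 V.
I(R3) = V_A / R3 = 1.343/1.04 = 1.292 mA.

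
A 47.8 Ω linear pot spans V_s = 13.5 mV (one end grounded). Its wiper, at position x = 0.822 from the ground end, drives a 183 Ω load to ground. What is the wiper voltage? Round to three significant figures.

V_out ≈ 10.7 mV

Lower segment x·R_p = 39.29 Ω; upper segment (1−x)·R_p = 8.508 Ω.
(x·R_p) ‖ R_L = 32.35 Ω.
Loaded-divider output: V_out = 13.5 × 0.7917 = 10.69 mV.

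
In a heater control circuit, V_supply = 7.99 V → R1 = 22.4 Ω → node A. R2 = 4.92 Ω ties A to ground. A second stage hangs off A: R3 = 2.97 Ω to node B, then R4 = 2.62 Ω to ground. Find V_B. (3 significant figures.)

V_B ≈ 0.392 V

Looking into the second stage from A: R3 + R4 = 5.590 Ω appears in parallel with R2.
R2 ‖ (R3+R4) = 2.617 Ω.
V_A = 7.99 × 2.617/(22.4 + 2.617) = 0.8358 V.
Then the unloaded second divider: V_B = V_A × R4/(R3+R4) = 0.8358 × 0.4687 = 0.3917 V.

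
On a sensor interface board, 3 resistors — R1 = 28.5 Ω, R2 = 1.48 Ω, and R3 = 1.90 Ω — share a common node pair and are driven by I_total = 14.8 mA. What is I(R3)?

I ≈ 6.30 mA

Conductances: ΣG = 1/28.5 + 1/1.48 + 1/1.90 = 1.237 (1/Ω).
Current divider: I(R3) = I_total · G_k/ΣG = 14.8 × (0.5263/1.237) = 14.8 × 0.4255 = 6.297 mA.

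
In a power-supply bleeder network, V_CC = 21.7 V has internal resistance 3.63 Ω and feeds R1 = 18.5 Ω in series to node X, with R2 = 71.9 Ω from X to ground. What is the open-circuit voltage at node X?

R1' = 3.63 + 18.5 = 22.13 Ω (source resistance + R1).
V_th is the unloaded tap voltage: V_CC · R2/(R1'+R2) = 21.7 × 0.7646 = 16.59 V.

V_th ≈ 16.6 V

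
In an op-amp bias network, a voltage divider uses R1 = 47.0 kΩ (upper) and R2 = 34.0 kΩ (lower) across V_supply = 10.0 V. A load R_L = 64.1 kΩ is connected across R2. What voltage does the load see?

V_out ≈ 3.21 V

The load sits in parallel with R2, giving an effective lower resistance R2' = R2·R_L/(R2+R_L) = 22.22 kΩ.
Then V_out = V_supply · R2'/(R1 + R2') = 10.0 × 22.22/69.22 = 3.210 V.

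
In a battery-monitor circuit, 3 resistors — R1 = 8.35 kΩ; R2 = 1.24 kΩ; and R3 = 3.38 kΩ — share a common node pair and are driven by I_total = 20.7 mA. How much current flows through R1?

Total conductance ΣG = 1/8.35 + 1/1.24 + 1/3.38 = 1.222 (units of 1/kΩ).
R1 takes the fraction G_k/ΣG = 0.1198/1.222 = 0.09800, so I = 20.7 × 0.09800 = 2.029 mA.

I ≈ 2.03 mA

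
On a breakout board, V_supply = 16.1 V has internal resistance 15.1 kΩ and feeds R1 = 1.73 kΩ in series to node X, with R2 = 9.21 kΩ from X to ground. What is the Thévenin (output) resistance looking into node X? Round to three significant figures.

R1' = 15.1 + 1.73 = 16.83 kΩ (source resistance + R1).
Looking into X with the source shorted: R_th = R1'·R2/(R1'+R2) = 16.83 × 9.21/26.04 = 5.953 kΩ.

R_th ≈ 5.95 kΩ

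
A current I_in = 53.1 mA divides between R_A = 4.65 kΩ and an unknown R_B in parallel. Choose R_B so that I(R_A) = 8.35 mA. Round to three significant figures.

R_B ≈ 0.868 kΩ

In a two-way split, I_A/I_in = R_B/(R_A + R_B).
8.35/53.1 = R_B/(R_A + R_B) → R_B = R_A · (0.1573)/(1 − 0.1573) = 4.65 × 0.1866 = 0.8677 kΩ.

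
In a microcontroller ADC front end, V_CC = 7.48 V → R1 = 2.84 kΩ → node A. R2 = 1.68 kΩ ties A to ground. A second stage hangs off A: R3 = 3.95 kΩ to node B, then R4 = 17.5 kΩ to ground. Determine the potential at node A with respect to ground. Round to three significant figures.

V_A ≈ 2.65 V

The second stage (R3 + R4 = 21.45 kΩ) loads node A in parallel with R2.
Effective lower resistance at A: R2 ‖ 21.45 = 1.558 kΩ.
First divider: V_A = V_CC · 1.558/(2.84 + 1.558) = 2.650 V.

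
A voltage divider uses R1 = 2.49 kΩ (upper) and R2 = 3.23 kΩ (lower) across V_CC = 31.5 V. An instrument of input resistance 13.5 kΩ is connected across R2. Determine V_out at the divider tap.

The load sits in parallel with R2, giving an effective lower resistance R2' = R2·R_L/(R2+R_L) = 2.606 kΩ.
Voltage divider with the loaded lower leg: V_out = 31.5 × 2.606/(2.49 + 2.606) = 31.5 × 0.5114 = 16.11 V.

V_out ≈ 16.1 V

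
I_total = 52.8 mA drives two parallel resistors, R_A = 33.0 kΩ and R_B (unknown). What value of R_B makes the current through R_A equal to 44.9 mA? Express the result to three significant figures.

Two-branch current divider: I_A = I_total · R_B/(R_A + R_B).
With f = 0.8504, R_B = R_A · f/(1−f) = 33.0 × 5.684 = 187.6 kΩ.

R_B ≈ 188 kΩ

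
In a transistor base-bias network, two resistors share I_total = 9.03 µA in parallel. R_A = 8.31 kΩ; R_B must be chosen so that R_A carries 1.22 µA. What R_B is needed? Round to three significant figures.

The fraction through R_A equals R_B/(R_A+R_B).
1.22/9.03 = R_B/(R_A + R_B) → R_B = R_A · (0.1351)/(1 − 0.1351) = 8.31 × 0.1562 = 1.298 kΩ.

R_B ≈ 1.30 kΩ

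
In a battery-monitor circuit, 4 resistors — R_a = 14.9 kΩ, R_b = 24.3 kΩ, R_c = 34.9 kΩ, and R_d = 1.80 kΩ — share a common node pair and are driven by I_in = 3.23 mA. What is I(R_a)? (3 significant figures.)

ΣG = 1/14.9 + 1/24.3 + 1/34.9 + 1/1.80 = 0.6925.
By the current-divider rule, I = I_in · G_k/ΣG = 3.23 × 0.09692 = 0.3130 mA.

I ≈ 0.313 mA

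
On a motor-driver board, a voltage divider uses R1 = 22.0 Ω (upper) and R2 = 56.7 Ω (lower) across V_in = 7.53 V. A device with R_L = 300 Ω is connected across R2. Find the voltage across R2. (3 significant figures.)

V_out ≈ 5.15 V

First combine the lower leg with the load: R2 ‖ R_L = 47.69 Ω.
Voltage divider with the loaded lower leg: V_out = 7.53 × 47.69/(22.0 + 47.69) = 7.53 × 0.6843 = 5.153 V.
(Unloaded it would be 5.43 V; the load pulls it down.)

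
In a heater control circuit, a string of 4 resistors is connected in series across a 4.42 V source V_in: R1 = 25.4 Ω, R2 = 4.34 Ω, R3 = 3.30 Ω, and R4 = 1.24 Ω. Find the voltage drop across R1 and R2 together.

V ≈ 3.83 V

Series total: ΣR = 25.4 + 4.34 + 3.30 + 1.24 = 34.28 Ω.
R_{R1..R2} = 25.4 + 4.34 = 29.74 Ω.
Voltage divider: V = V_in · (29.74 / 34.28) = 4.42 × 0.8676 = 3.835 V.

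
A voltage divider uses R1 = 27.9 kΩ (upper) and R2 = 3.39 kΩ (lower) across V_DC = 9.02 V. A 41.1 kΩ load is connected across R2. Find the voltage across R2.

First combine the lower leg with the load: R2 ‖ R_L = 3.132 kΩ.
Then V_out = V_DC · R2'/(R1 + R2') = 9.02 × 3.132/31.03 = 0.9103 V.

V_out ≈ 0.910 V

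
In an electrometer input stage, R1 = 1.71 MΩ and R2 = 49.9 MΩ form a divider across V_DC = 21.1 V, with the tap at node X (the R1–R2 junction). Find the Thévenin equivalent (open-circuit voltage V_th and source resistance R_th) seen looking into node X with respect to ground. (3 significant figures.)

V_th ≈ 20.4 V, R_th ≈ 1.65 MΩ

Open-circuit (no load on X): V_th = V_DC · R2/(R1 + R2) = 21.1 × 49.9/(1.710 + 49.9) = 20.40 V.
With V_DC suppressed (replaced by a short), R_th = R1 ‖ R2 = (1.710 × 49.9)/(1.710 + 49.9) = 1.653 MΩ.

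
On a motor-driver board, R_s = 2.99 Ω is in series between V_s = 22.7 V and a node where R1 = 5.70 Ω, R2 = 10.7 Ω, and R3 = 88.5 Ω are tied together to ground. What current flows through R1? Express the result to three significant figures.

Parallel bank: R_p = 1/(1/5.70 + 1/10.7 + 1/88.5) = 3.569 Ω.
V_A by voltage divider: V_A = 22.7 × 3.569/(2.99 + 3.569) = 12.35 V.
Branch current I = V_A/R1 = 12.35/5.70 = 2.167 A.

I ≈ 2.17 A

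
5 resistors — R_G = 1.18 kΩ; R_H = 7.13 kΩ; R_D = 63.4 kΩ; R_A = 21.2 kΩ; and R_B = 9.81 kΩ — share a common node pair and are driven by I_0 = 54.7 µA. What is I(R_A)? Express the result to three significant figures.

I ≈ 2.24 µA

ΣG = 1/1.18 + 1/7.13 + 1/63.4 + 1/21.2 + 1/9.81 = 1.153.
Current divider: I(R_A) = I_0 · G_k/ΣG = 54.7 × (0.04717/1.153) = 54.7 × 0.04093 = 2.239 µA.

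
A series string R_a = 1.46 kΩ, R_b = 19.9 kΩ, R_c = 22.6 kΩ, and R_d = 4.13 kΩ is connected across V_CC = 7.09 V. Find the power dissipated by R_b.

P ≈ 0.433 mW

The common current is I = 7.09/48.09 = 0.1474 mA.
P(R_b) = I²·R_b = (0.1474)² × 19.9 = 0.4325 mW.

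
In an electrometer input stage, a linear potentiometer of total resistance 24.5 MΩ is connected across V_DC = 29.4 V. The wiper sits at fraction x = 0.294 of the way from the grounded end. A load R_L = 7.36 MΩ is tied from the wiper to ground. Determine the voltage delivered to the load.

V_out ≈ 5.11 V

Lower segment x·R_p = 7.203 MΩ; upper segment (1−x)·R_p = 17.30 MΩ.
(x·R_p) ‖ R_L = 3.640 MΩ.
V_out = 29.4 × 3.640/(17.30 + 3.640) = 5.112 V.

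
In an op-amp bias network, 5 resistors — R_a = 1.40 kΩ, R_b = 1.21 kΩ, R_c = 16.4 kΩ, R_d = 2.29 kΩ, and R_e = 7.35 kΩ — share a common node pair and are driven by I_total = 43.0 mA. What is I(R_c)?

ΣG = 1/1.40 + 1/1.21 + 1/16.4 + 1/2.29 + 1/7.35 = 2.174.
R_c takes the fraction G_k/ΣG = 0.06098/2.174 = 0.02804, so I = 43.0 × 0.02804 = 1.206 mA.

I ≈ 1.21 mA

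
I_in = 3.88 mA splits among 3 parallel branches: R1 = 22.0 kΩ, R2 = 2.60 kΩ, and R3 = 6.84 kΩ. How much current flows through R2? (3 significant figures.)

I ≈ 2.59 mA

ΣG = 1/22.0 + 1/2.60 + 1/6.84 = 0.5763.
Current divider: I(R2) = I_in · G_k/ΣG = 3.88 × (0.3846/0.5763) = 3.88 × 0.6674 = 2.590 mA.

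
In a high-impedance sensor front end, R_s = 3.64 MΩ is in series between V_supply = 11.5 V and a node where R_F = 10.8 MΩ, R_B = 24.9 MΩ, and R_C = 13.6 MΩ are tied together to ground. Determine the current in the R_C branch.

Parallel bank: R_p = 1/(1/10.8 + 1/24.9 + 1/13.6) = 4.848 MΩ.
V_A by voltage divider: V_A = 11.5 × 4.848/(3.64 + 4.848) = 6.568 V.
Branch current I = V_A/R_C = 6.568/13.6 = 0.4830 µA.

I ≈ 0.483 µA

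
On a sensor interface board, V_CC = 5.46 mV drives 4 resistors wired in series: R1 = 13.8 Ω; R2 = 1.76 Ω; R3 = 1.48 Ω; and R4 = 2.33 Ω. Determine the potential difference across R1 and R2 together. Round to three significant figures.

Series total: ΣR = 13.8 + 1.76 + 1.48 + 2.33 = 19.37 Ω.
R_{R1..R2} = 13.8 + 1.76 = 15.56 Ω.
Voltage divider: V = V_CC · (15.56 / 19.37) = 5.46 × 0.8033 = 4.386 mV.

V ≈ 4.39 mV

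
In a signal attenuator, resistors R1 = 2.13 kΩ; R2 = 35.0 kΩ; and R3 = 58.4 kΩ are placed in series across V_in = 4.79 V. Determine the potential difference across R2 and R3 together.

Series total: ΣR = 2.13 + 35.0 + 58.4 = 95.53 kΩ.
R_{R2..R3} = 35.0 + 58.4 = 93.40 kΩ.
Voltage divider: V = V_in · (93.40 / 95.53) = 4.79 × 0.9777 = 4.683 V.

V ≈ 4.68 V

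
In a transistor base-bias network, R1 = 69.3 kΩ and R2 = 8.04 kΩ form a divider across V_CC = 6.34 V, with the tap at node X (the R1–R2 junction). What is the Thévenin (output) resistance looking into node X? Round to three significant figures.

With V_CC suppressed (replaced by a short), R_th = R1 ‖ R2 = (69.30 × 8.04)/(69.30 + 8.04) = 7.204 kΩ.

R_th ≈ 7.20 kΩ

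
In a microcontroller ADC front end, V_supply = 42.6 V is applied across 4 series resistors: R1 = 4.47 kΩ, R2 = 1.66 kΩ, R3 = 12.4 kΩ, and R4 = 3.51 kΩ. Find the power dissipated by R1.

The common current is I = 42.6/22.04 = 1.933 mA.
P = I²R = 3.736 × 4.47 = 16.70 mW.

P ≈ 16.7 mW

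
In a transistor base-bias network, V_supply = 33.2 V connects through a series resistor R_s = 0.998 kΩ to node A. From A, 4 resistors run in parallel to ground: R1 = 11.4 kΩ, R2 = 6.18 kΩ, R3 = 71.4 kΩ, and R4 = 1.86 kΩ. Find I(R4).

Combine the parallel branches: R_p = (1/11.4 + 1/6.18 + 1/71.4 + 1/1.86)⁻¹ = 1.248 kΩ.
Node voltage V_A = V_supply · R_p/(R_s + R_p) = 33.2 × 0.5557 = 18.45 V.
I(R4) = V_A / R4 = 18.45/1.86 = 9.919 mA.

I ≈ 9.92 mA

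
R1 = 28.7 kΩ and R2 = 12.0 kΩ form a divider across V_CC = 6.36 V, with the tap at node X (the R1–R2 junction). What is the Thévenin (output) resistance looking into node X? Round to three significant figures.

R_th ≈ 8.46 kΩ

Zeroing V_CC shorts the top of R1 to ground, so R_th = R1 ‖ R2 = 8.462 kΩ.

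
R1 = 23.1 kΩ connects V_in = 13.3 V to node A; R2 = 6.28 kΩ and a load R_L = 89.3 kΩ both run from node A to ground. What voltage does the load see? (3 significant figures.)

V_out ≈ 2.69 V

The load sits in parallel with R2, giving an effective lower resistance R2' = R2·R_L/(R2+R_L) = 5.867 kΩ.
Then V_out = V_in · R2'/(R1 + R2') = 13.3 × 5.867/28.97 = 2.694 V.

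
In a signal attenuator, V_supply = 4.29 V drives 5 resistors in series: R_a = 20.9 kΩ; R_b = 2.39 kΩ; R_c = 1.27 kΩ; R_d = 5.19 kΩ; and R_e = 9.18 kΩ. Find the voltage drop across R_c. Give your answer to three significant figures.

Series total: ΣR = 20.9 + 2.39 + 1.27 + 5.19 + 9.18 = 38.93 kΩ.
V = V_supply · R/ΣR = 4.29 × 0.03262 = 0.1400 V.

V ≈ 0.140 V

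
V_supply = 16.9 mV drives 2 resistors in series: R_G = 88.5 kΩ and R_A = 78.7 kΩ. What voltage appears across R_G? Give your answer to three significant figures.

V ≈ 8.95 mV

ΣR = 88.5 + 78.7 = 167.2 kΩ.
V = V_supply · R/ΣR = 16.9 × 0.5293 = 8.945 mV.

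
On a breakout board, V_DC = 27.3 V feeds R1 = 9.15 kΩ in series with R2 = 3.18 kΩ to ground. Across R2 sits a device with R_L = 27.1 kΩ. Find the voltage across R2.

R2 ‖ R_L = (3.18 × 27.1)/(3.18 + 27.1) = 2.846 kΩ.
Then V_out = V_DC · R2'/(R1 + R2') = 27.3 × 2.846/12.00 = 6.477 V.

V_out ≈ 6.48 V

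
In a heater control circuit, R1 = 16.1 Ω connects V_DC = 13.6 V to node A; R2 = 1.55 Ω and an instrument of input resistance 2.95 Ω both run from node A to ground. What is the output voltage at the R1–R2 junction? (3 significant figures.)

V_out ≈ 0.807 V

First combine the lower leg with the load: R2 ‖ R_L = 1.016 Ω.
Voltage divider with the loaded lower leg: V_out = 13.6 × 1.016/(16.1 + 1.016) = 13.6 × 0.05937 = 0.8074 V.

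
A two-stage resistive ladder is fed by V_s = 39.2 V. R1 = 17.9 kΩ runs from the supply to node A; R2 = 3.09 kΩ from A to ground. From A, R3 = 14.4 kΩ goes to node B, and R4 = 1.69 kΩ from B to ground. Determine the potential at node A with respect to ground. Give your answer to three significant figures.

V_A ≈ 4.96 V

The second stage (R3 + R4 = 16.09 kΩ) loads node A in parallel with R2.
Effective lower resistance at A: R2 ‖ 16.09 = 2.592 kΩ.
So V_A = 39.2 × 0.1265 = 4.959 V.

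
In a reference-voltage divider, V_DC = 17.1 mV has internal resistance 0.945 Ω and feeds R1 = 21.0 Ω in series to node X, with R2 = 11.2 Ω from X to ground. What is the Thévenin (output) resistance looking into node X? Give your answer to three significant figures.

R_th ≈ 7.42 Ω

R1' = 0.945 + 21.0 = 21.95 Ω (source resistance + R1).
Zeroing V_DC shorts the top of R1' to ground, so R_th = R1' ‖ R2 = 7.415 Ω.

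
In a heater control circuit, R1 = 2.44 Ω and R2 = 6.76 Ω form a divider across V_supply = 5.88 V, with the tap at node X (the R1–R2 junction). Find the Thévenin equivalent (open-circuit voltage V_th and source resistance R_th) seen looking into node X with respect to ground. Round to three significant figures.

V_th is the unloaded tap voltage: V_supply · R2/(R1+R2) = 5.88 × 0.7348 = 4.321 V.
Zeroing V_supply shorts the top of R1 to ground, so R_th = R1 ‖ R2 = 1.793 Ω.

V_th ≈ 4.32 V, R_th ≈ 1.79 Ω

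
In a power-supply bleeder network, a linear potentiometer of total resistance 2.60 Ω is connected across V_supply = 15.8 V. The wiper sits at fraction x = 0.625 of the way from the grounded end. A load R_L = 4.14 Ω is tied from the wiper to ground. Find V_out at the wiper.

Split the track: R_lower = x·R_p = 1.625 Ω, R_upper = (1−x)·R_p = 0.9750 Ω.
(x·R_p) ‖ R_L = 1.167 Ω.
V_out = 15.8 × 1.167/(0.9750 + 1.167) = 8.608 V.
(Unloaded: V_out = x·V_supply = 9.88 V.)

V_out ≈ 8.61 V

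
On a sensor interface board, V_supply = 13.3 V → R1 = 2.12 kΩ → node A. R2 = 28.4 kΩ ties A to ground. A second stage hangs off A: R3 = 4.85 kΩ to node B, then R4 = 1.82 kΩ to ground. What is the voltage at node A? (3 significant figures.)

V_A ≈ 9.55 V

The second stage (R3 + R4 = 6.670 kΩ) loads node A in parallel with R2.
R2 ‖ (R3+R4) = 5.401 kΩ.
V_A = 13.3 × 5.401/(2.12 + 5.401) = 9.551 V.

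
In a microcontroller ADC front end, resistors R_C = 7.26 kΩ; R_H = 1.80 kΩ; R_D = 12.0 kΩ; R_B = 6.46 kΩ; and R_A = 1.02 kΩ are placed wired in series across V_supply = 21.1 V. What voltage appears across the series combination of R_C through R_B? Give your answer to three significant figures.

Series total: ΣR = 7.26 + 1.80 + 12.0 + 6.46 + 1.02 = 28.54 kΩ.
R_{R_C..R_B} = 7.26 + 1.80 + 12.0 + 6.46 = 27.52 kΩ.
By the voltage-divider rule, V = 21.1 × 27.52/28.54 = 20.35 V.

V ≈ 20.3 V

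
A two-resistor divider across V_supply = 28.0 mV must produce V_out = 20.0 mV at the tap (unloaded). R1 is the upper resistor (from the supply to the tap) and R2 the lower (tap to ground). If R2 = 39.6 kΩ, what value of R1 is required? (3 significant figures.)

R1 ≈ 15.8 kΩ

V_out/V_supply = R2/(R1+R2) = 0.7143.
R1 = R2·(1/k − 1) = 39.6 × 0.4000 = 15.84 kΩ.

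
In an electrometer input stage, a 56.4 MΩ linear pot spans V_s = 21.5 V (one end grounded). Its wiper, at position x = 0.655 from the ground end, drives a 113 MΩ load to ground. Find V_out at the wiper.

V_out ≈ 12.7 V

Split the track: R_lower = x·R_p = 36.94 MΩ, R_upper = (1−x)·R_p = 19.46 MΩ.
R_L loads the lower segment: effective lower R = 27.84 MΩ.
Then V_out = V_s · 27.84/(19.46 + 27.84) = 12.66 V.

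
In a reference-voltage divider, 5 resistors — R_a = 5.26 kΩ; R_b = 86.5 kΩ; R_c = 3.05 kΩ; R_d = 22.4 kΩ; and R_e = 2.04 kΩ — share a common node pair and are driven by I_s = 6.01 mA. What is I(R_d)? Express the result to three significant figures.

Conductances: ΣG = 1/5.26 + 1/86.5 + 1/3.05 + 1/22.4 + 1/2.04 = 1.064 (1/kΩ).
By the current-divider rule, I = I_s · G_k/ΣG = 6.01 × 0.04194 = 0.2521 mA.

I ≈ 0.252 mA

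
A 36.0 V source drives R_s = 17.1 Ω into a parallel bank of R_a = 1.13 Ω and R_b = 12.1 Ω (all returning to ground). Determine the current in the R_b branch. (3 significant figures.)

Parallel bank: R_p = 1/(1/1.13 + 1/12.1) = 1.033 Ω.
V_A by voltage divider: V_A = 36.0 × 1.033/(17.1 + 1.033) = 2.052 V.
I(R_b) = V_A / R_b = 2.052/12.1 = 0.1696 A.
(Equivalently: I_total = 1.985 A, then current-divider fraction G_k/ΣG = 0.08541.)

I ≈ 0.170 A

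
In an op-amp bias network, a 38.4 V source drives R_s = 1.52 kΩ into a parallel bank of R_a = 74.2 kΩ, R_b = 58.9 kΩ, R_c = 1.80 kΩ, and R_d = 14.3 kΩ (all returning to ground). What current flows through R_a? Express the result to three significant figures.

I ≈ 0.259 mA

Equivalent of the parallel group: R_p = 1.525 kΩ.
Node voltage V_A = V_DC · R_p/(R_s + R_p) = 38.4 × 0.5007 = 19.23 V.
Branch current I = V_A/R_a = 19.23/74.2 = 0.2591 mA.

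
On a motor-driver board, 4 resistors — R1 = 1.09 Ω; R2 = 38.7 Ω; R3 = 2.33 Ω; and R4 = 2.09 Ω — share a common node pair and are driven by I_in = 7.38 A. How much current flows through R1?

Total conductance ΣG = 1/1.09 + 1/38.7 + 1/2.33 + 1/2.09 = 1.851 (units of 1/Ω).
Current divider: I(R1) = I_in · G_k/ΣG = 7.38 × (0.9174/1.851) = 7.38 × 0.4957 = 3.658 A.

I ≈ 3.66 A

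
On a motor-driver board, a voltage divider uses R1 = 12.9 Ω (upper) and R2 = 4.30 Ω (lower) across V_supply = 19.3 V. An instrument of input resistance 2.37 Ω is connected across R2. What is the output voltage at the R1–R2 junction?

V_out ≈ 2.04 V

The load sits in parallel with R2, giving an effective lower resistance R2' = R2·R_L/(R2+R_L) = 1.528 Ω.
Now apply the divider: V_out = 19.3 × 0.1059 = 2.044 V.
(Unloaded it would be 4.83 V; the load pulls it down.)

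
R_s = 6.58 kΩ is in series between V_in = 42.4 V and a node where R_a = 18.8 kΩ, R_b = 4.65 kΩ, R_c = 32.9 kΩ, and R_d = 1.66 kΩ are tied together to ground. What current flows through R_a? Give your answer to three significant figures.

Equivalent of the parallel group: R_p = 1.110 kΩ.
V_A = 42.4 × 1.110/7.690 = 6.119 V.
Branch current I = V_A/R_a = 6.119/18.8 = 0.3255 mA.

I ≈ 0.325 mA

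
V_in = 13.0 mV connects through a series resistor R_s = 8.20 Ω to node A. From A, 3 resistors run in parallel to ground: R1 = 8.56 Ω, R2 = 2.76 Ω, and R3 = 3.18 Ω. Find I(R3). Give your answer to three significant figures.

Parallel bank: R_p = 1/(1/8.56 + 1/2.76 + 1/3.18) = 1.260 Ω.
Node voltage V_A = V_in · R_p/(R_s + R_p) = 13.0 × 0.1332 = 1.732 mV.
Branch current I = V_A/R3 = 1.732/3.18 = 0.5445 mA.

I ≈ 0.545 mA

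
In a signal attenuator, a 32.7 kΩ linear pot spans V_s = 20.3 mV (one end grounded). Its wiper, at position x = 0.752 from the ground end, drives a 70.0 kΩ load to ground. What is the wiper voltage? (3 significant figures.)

Split the track: R_lower = x·R_p = 24.59 kΩ, R_upper = (1−x)·R_p = 8.110 kΩ.
(x·R_p) ‖ R_L = 18.20 kΩ.
V_out = 20.3 × 18.20/(8.110 + 18.20) = 14.04 mV.
(Unloaded: V_out = x·V_s = 15.3 mV.)

V_out ≈ 14.0 mV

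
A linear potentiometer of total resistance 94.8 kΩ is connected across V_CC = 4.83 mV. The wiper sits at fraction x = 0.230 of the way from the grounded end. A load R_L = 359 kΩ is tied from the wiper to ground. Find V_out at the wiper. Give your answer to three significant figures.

V_out ≈ 1.06 mV

The pot divides into 73.00 kΩ above the wiper and 21.80 kΩ below.
Lower segment in parallel with the load: 21.80 ‖ 359 = 20.56 kΩ.
Then V_out = V_CC · 20.56/(73.00 + 20.56) = 1.061 mV.
(Unloaded: V_out = x·V_CC = 1.11 mV.)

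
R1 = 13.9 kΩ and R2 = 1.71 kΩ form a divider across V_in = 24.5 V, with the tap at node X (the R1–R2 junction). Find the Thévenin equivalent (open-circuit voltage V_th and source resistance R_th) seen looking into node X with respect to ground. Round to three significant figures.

V_th ≈ 2.68 V, R_th ≈ 1.52 kΩ

Open-circuit (no load on X): V_th = V_in · R2/(R1 + R2) = 24.5 × 1.71/(13.90 + 1.71) = 2.684 V.
Zeroing V_in shorts the top of R1 to ground, so R_th = R1 ‖ R2 = 1.523 kΩ.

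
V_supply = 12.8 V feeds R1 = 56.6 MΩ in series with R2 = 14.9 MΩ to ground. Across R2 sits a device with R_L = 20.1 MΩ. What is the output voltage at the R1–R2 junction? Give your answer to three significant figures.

R2 ‖ R_L = (14.9 × 20.1)/(14.9 + 20.1) = 8.557 MΩ.
Now apply the divider: V_out = 12.8 × 0.1313 = 1.681 V.

V_out ≈ 1.68 V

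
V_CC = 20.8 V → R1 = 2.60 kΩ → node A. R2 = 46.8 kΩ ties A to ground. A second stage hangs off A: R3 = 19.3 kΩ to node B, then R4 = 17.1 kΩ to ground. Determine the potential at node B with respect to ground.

Looking into the second stage from A: R3 + R4 = 36.40 kΩ appears in parallel with R2.
R2 ‖ (R3+R4) = 20.48 kΩ.
So V_A = 20.8 × 0.8873 = 18.46 V.
V_B = V_A × 0.4698 = 8.670 V.

V_B ≈ 8.67 V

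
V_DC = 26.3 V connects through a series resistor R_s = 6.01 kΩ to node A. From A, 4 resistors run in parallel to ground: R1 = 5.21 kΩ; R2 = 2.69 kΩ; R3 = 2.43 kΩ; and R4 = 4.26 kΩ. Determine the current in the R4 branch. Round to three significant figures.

I ≈ 0.746 mA

Parallel bank: R_p = 1/(1/5.21 + 1/2.69 + 1/2.43 + 1/4.26) = 0.8265 kΩ.
V_A = 26.3 × 0.8265/6.836 = 3.179 V.
Branch current I = V_A/R4 = 3.179/4.26 = 0.7464 mA.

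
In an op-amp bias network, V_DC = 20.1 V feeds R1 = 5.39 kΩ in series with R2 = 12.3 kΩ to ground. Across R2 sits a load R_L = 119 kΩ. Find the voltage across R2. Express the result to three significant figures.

R2 ‖ R_L = (12.3 × 119)/(12.3 + 119) = 11.15 kΩ.
Then V_out = V_DC · R2'/(R1 + R2') = 20.1 × 11.15/16.54 = 13.55 V.

V_out ≈ 13.5 V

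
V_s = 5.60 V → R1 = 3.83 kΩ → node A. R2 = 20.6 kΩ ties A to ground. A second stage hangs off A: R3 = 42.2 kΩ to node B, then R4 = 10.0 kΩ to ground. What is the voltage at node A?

The second stage (R3 + R4 = 52.20 kΩ) loads node A in parallel with R2.
Effective lower resistance at A: R2 ‖ 52.20 = 14.77 kΩ.
V_A = 5.60 × 14.77/(3.83 + 14.77) = 4.447 V.

V_A ≈ 4.45 V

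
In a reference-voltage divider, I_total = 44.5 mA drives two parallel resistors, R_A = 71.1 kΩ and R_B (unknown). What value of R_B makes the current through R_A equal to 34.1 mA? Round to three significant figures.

The fraction through R_A equals R_B/(R_A+R_B).
With f = 0.7663, R_B = R_A · f/(1−f) = 71.1 × 3.279 = 233.1 kΩ.

R_B ≈ 233 kΩ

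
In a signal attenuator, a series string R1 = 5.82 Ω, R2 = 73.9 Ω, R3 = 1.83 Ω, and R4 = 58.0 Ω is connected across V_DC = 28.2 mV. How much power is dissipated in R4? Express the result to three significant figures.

Series current I = V_DC/ΣR = 28.2/139.6 = 0.2021 mA.
P(R4) = I²·R4 = (0.2021)² × 58.0 = 2.368 µW.

P ≈ 2.37 µW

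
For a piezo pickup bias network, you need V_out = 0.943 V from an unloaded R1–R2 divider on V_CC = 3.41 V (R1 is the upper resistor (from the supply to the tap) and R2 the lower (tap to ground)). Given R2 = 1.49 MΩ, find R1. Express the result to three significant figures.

Required fraction k = V_out/V_CC = 0.2765.
R1 = R2·(1/k − 1) = 1.49 × 2.616 = 3.898 MΩ.

R1 ≈ 3.90 MΩ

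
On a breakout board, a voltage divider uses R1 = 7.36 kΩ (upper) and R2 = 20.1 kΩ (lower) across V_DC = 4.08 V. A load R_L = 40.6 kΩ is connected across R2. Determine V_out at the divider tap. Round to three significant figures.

V_out ≈ 2.64 V

The load sits in parallel with R2, giving an effective lower resistance R2' = R2·R_L/(R2+R_L) = 13.44 kΩ.
Then V_out = V_DC · R2'/(R1 + R2') = 4.08 × 13.44/20.80 = 2.637 V.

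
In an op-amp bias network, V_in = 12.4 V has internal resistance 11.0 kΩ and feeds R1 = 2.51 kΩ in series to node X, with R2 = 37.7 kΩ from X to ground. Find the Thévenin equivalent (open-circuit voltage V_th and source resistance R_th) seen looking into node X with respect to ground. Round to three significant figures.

V_th ≈ 9.13 V, R_th ≈ 9.95 kΩ

R1' = 11.0 + 2.51 = 13.51 kΩ (source resistance + R1).
Open-circuit (no load on X): V_th = V_in · R2/(R1' + R2) = 12.4 × 37.7/(13.51 + 37.7) = 9.129 V.
With V_in suppressed (replaced by a short), R_th = R1' ‖ R2 = (13.51 × 37.7)/(13.51 + 37.7) = 9.946 kΩ.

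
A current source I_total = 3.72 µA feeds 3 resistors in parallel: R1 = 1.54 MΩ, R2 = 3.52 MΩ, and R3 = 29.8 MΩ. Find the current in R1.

Total conductance ΣG = 1/1.54 + 1/3.52 + 1/29.8 = 0.9670 (units of 1/MΩ).
Current divider: I(R1) = I_total · G_k/ΣG = 3.72 × (0.6494/0.9670) = 3.72 × 0.6715 = 2.498 µA.

I ≈ 2.50 µA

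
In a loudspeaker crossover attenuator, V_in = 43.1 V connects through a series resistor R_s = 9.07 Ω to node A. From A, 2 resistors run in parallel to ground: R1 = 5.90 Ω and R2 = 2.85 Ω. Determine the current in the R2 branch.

Combine the parallel branches: R_p = (1/5.90 + 1/2.85)⁻¹ = 1.922 Ω.
Node voltage V_A = V_in · R_p/(R_s + R_p) = 43.1 × 0.1748 = 7.535 V.
I(R2) = V_A / R2 = 7.535/2.85 = 2.644 A.

I ≈ 2.64 A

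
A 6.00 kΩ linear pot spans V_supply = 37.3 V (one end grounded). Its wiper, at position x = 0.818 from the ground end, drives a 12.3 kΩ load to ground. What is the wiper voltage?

Lower segment x·R_p = 4.908 kΩ; upper segment (1−x)·R_p = 1.092 kΩ.
(x·R_p) ‖ R_L = 3.508 kΩ.
V_out = 37.3 × 3.508/(1.092 + 3.508) = 28.45 V.
(Unloaded: V_out = x·V_supply = 30.5 V.)

V_out ≈ 28.4 V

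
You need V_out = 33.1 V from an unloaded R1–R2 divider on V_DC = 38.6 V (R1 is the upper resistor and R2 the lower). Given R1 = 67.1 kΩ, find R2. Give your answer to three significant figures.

R2 ≈ 404 kΩ

Required fraction k = V_out/V_DC = 0.8575.
Rearranging, R2 = R1·k/(1−k) = 67.1 × 6.018 = 403.8 kΩ.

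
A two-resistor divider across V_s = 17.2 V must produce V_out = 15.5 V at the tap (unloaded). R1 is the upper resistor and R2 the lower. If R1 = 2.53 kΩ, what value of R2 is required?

R2 ≈ 23.1 kΩ

V_out/V_s = R2/(R1+R2) = 0.9012.
So R2 = R1 · V_out/(V_s − V_out) = 2.53 × 15.5/(17.2 − 15.5) = 2.53 × 9.118 = 23.07 kΩ.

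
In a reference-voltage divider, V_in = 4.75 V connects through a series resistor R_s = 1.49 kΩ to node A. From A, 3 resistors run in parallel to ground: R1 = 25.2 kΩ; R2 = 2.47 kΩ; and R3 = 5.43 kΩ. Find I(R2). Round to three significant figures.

Equivalent of the parallel group: R_p = 1.591 kΩ.
V_A = 4.75 × 1.591/3.081 = 2.453 V.
I(R2) = V_A / R2 = 2.453/2.47 = 0.9929 mA.

I ≈ 0.993 mA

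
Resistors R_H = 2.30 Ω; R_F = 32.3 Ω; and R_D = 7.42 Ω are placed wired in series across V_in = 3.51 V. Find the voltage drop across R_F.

Series total: ΣR = 2.30 + 32.3 + 7.42 = 42.02 Ω.
V = V_in · R/ΣR = 3.51 × 0.7687 = 2.698 V.

V ≈ 2.70 V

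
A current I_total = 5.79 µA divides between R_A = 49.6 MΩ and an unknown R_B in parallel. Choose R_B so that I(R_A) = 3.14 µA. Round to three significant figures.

In a two-way split, I_A/I_total = R_B/(R_A + R_B).
3.14/5.79 = R_B/(R_A + R_B) → R_B = R_A · (0.5423)/(1 − 0.5423) = 49.6 × 1.185 = 58.77 MΩ.

R_B ≈ 58.8 MΩ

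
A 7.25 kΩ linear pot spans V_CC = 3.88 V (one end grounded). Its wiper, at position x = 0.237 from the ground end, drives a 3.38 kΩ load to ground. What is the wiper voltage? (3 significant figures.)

Lower segment x·R_p = 1.718 kΩ; upper segment (1−x)·R_p = 5.532 kΩ.
(x·R_p) ‖ R_L = 1.139 kΩ.
V_out = 3.88 × 1.139/(5.532 + 1.139) = 0.6626 V.

V_out ≈ 0.663 V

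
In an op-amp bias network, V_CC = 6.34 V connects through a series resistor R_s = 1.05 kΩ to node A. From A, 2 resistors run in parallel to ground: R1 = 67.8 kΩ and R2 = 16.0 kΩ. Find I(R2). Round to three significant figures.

I ≈ 0.367 mA

Parallel bank: R_p = 1/(1/67.8 + 1/16.0) = 12.95 kΩ.
Node voltage V_A = V_CC · R_p/(R_s + R_p) = 6.34 × 0.9250 = 5.864 V.
I(R2) = V_A / R2 = 5.864/16.0 = 0.3665 mA.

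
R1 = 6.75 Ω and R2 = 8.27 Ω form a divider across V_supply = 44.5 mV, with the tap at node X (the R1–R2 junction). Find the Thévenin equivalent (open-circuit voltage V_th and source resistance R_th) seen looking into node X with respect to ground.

With X open, the divider is unloaded: V_th = 44.5 × 8.27/15.02 = 24.50 mV.
With V_supply suppressed (replaced by a short), R_th = R1 ‖ R2 = (6.750 × 8.27)/(6.750 + 8.27) = 3.717 Ω.

V_th ≈ 24.5 mV, R_th ≈ 3.72 Ω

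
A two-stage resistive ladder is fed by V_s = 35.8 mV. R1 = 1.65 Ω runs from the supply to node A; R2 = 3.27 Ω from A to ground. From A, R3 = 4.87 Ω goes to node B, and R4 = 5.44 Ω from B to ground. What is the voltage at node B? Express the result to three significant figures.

V_B ≈ 11.3 mV

The second stage (R3 + R4 = 10.31 Ω) loads node A in parallel with R2.
R2 ‖ (R3+R4) = 2.483 Ω.
So V_A = 35.8 × 0.6007 = 21.51 mV.
Then the unloaded second divider: V_B = V_A × R4/(R3+R4) = 21.51 × 0.5276 = 11.35 mV.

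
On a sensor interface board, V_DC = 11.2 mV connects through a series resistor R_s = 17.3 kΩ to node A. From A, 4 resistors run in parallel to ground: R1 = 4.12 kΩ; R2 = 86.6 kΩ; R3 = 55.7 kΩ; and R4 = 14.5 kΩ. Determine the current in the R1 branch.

Equivalent of the parallel group: R_p = 2.931 kΩ.
V_A by voltage divider: V_A = 11.2 × 2.931/(17.3 + 2.931) = 1.623 mV.
Branch current I = V_A/R1 = 1.623/4.12 = 0.3938 µA.

I ≈ 0.394 µA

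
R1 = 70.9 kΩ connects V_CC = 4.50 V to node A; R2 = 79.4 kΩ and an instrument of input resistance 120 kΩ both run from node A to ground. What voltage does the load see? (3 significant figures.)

V_out ≈ 1.81 V

First combine the lower leg with the load: R2 ‖ R_L = 47.78 kΩ.
Then V_out = V_CC · R2'/(R1 + R2') = 4.50 × 47.78/118.7 = 1.812 V.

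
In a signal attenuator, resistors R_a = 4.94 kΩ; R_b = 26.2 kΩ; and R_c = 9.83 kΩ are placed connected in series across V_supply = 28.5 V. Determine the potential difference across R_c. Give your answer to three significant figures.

ΣR = 4.94 + 26.2 + 9.83 = 40.97 kΩ.
By the voltage-divider rule, V = 28.5 × 9.830/40.97 = 6.838 V.

V ≈ 6.84 V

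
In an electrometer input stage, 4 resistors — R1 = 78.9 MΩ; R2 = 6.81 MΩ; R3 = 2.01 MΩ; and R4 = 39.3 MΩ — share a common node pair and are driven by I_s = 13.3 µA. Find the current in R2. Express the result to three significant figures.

Conductances: ΣG = 1/78.9 + 1/6.81 + 1/2.01 + 1/39.3 = 0.6825 (1/MΩ).
R2 takes the fraction G_k/ΣG = 0.1468/0.6825 = 0.2152, so I = 13.3 × 0.2152 = 2.862 µA.

I ≈ 2.86 µA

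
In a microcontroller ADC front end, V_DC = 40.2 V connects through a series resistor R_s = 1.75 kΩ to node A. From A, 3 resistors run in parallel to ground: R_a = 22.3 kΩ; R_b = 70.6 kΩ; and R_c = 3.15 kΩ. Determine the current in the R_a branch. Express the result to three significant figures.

I ≈ 1.09 mA

Parallel bank: R_p = 1/(1/22.3 + 1/70.6 + 1/3.15) = 2.656 kΩ.
V_A by voltage divider: V_A = 40.2 × 2.656/(1.75 + 2.656) = 24.23 V.
I(R_a) = V_A / R_a = 24.23/22.3 = 1.087 mA.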